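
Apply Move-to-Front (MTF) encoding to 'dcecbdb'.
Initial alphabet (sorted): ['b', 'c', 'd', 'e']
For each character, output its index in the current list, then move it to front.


MTF encoding:
'd': index 2 in ['b', 'c', 'd', 'e'] -> ['d', 'b', 'c', 'e']
'c': index 2 in ['d', 'b', 'c', 'e'] -> ['c', 'd', 'b', 'e']
'e': index 3 in ['c', 'd', 'b', 'e'] -> ['e', 'c', 'd', 'b']
'c': index 1 in ['e', 'c', 'd', 'b'] -> ['c', 'e', 'd', 'b']
'b': index 3 in ['c', 'e', 'd', 'b'] -> ['b', 'c', 'e', 'd']
'd': index 3 in ['b', 'c', 'e', 'd'] -> ['d', 'b', 'c', 'e']
'b': index 1 in ['d', 'b', 'c', 'e'] -> ['b', 'd', 'c', 'e']


Output: [2, 2, 3, 1, 3, 3, 1]


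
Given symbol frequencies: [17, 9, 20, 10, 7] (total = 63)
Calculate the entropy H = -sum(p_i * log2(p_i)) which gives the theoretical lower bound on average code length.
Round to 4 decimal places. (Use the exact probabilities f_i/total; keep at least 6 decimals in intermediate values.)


Per-symbol terms -p_i * log2(p_i) with p_i = f_i/63:
  p = 17/63 = 0.269841: log2(p) = -1.889817, -p*log2(p) = 0.509951
  p = 9/63 = 0.142857: log2(p) = -2.807355, -p*log2(p) = 0.401051
  p = 20/63 = 0.317460: log2(p) = -1.655352, -p*log2(p) = 0.525509
  p = 10/63 = 0.158730: log2(p) = -2.655352, -p*log2(p) = 0.421484
  p = 7/63 = 0.111111: log2(p) = -3.169925, -p*log2(p) = 0.352214
H = 0.509951 + 0.401051 + 0.525509 + 0.421484 + 0.352214 = 2.210209

H = 2.2102 bits/symbol


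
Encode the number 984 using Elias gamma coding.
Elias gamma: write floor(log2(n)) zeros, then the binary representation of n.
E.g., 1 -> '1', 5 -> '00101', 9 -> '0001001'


num_bits = floor(log2(984)) + 1 = 10
leading_zeros = num_bits - 1 = 9
binary(984) = 1111011000

Elias gamma(984) = '000000000' + '1111011000' = 0000000001111011000 (19 bits)


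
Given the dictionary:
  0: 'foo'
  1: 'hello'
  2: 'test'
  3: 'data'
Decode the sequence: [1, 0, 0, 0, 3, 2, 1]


Look up each index in the dictionary:
  1 -> 'hello'
  0 -> 'foo'
  0 -> 'foo'
  0 -> 'foo'
  3 -> 'data'
  2 -> 'test'
  1 -> 'hello'

Decoded: "hello foo foo foo data test hello"


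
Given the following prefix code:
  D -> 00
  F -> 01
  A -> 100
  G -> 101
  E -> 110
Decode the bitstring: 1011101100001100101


Decoding step by step:
Bits 101 -> G
Bits 110 -> E
Bits 110 -> E
Bits 00 -> D
Bits 01 -> F
Bits 100 -> A
Bits 101 -> G


Decoded message: GEEDFAG


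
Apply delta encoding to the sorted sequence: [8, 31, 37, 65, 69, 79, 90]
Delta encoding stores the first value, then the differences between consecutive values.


First value: 8
Deltas:
  31 - 8 = 23
  37 - 31 = 6
  65 - 37 = 28
  69 - 65 = 4
  79 - 69 = 10
  90 - 79 = 11


Delta encoded: [8, 23, 6, 28, 4, 10, 11]


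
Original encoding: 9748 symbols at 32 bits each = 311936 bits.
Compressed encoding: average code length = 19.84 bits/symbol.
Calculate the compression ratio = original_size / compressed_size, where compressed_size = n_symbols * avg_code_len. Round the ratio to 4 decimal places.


original_size = n_symbols * orig_bits = 9748 * 32 = 311936 bits
compressed_size = n_symbols * avg_code_len = 9748 * 19.84 = 193400.32 bits
ratio = original_size / compressed_size = 311936 / 193400.32 = 1.6129

Compression ratio = 1.6129


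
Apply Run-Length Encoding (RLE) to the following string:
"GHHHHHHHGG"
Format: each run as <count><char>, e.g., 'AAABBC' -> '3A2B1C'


Scanning runs left to right:
  i=0: run of 'G' x 1 -> '1G'
  i=1: run of 'H' x 7 -> '7H'
  i=8: run of 'G' x 2 -> '2G'

RLE = 1G7H2G


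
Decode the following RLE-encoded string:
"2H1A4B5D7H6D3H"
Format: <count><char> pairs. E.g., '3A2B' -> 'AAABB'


Expanding each <count><char> pair:
  2H -> 'HH'
  1A -> 'A'
  4B -> 'BBBB'
  5D -> 'DDDDD'
  7H -> 'HHHHHHH'
  6D -> 'DDDDDD'
  3H -> 'HHH'

Decoded = HHABBBBDDDDDHHHHHHHDDDDDDHHH


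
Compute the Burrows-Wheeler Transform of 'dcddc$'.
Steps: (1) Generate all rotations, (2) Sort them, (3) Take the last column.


Rotations (sorted):
  0: $dcddc -> last char: c
  1: c$dcdd -> last char: d
  2: cddc$d -> last char: d
  3: dc$dcd -> last char: d
  4: dcddc$ -> last char: $
  5: ddc$dc -> last char: c


BWT = cddd$c


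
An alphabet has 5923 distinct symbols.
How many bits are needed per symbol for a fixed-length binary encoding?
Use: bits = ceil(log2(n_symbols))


log2(5923) = 12.5321
Bracket: 2^12 = 4096 < 5923 <= 2^13 = 8192
So ceil(log2(5923)) = 13

bits = ceil(log2(5923)) = ceil(12.5321) = 13 bits


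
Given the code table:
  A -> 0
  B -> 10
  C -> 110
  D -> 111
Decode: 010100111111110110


Decoding:
0 -> A
10 -> B
10 -> B
0 -> A
111 -> D
111 -> D
110 -> C
110 -> C


Result: ABBADDCC


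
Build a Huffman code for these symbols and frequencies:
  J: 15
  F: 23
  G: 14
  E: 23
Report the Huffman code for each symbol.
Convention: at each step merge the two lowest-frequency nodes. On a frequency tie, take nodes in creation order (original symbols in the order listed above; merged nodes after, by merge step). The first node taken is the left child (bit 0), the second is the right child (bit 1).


Huffman tree construction:
Step 1: Merge G(14) + J(15) = 29
Step 2: Merge F(23) + E(23) = 46
Step 3: Merge (G+J)(29) + (F+E)(46) = 75
Read each symbol's code off the tree from the root (left child = 0, right child = 1).

Codes:
  J: 01 (length 2)
  F: 10 (length 2)
  G: 00 (length 2)
  E: 11 (length 2)
Average code length: 150/75 = 2.0000 bits/symbol


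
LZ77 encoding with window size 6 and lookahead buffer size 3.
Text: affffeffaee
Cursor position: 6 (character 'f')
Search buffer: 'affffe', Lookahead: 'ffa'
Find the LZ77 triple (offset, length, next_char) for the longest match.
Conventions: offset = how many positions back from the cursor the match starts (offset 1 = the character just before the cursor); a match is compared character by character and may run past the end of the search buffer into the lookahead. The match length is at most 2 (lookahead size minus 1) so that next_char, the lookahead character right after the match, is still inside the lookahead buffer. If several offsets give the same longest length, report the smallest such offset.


Try each offset into the search buffer:
  offset=1 (pos 5, char 'e'): match length 0
  offset=2 (pos 4, char 'f'): match length 1
  offset=3 (pos 3, char 'f'): match length 2
  offset=4 (pos 2, char 'f'): match length 2
  offset=5 (pos 1, char 'f'): match length 2
  offset=6 (pos 0, char 'a'): match length 0
Longest match has length 2, found at offsets 3, 4, 5; take the smallest, offset 3.
next_char = character at position 6 + 2 = 8 -> 'a'

Best match: offset=3, length=2 (matching 'ff' starting at position 3)
LZ77 triple: (3, 2, 'a')


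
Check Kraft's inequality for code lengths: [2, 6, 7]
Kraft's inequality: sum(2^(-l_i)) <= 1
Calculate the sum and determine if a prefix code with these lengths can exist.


Sum = 2^(-2) + 2^(-6) + 2^(-7)
    = 0.25 + 0.015625 + 0.0078125
    = 35/128 = 0.2734375
Since 0.2734375 <= 1, Kraft's inequality IS satisfied.
A prefix code with these lengths CAN exist.

Kraft sum = 0.2734375. Satisfied.


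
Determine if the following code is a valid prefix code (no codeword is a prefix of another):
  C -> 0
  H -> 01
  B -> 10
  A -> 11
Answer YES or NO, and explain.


Checking each pair (does one codeword prefix another?):
  C='0' vs H='01': prefix -- VIOLATION

NO -- this is NOT a valid prefix code. C (0) is a prefix of H (01).


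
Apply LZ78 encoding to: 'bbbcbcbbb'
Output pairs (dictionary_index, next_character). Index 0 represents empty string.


LZ78 encoding steps:
Dictionary: {0: ''}
Step 1: w='' (idx 0), next='b' -> output (0, 'b'), add 'b' as idx 1
Step 2: w='b' (idx 1), next='b' -> output (1, 'b'), add 'bb' as idx 2
Step 3: w='' (idx 0), next='c' -> output (0, 'c'), add 'c' as idx 3
Step 4: w='b' (idx 1), next='c' -> output (1, 'c'), add 'bc' as idx 4
Step 5: w='bb' (idx 2), next='b' -> output (2, 'b'), add 'bbb' as idx 5


Encoded: [(0, 'b'), (1, 'b'), (0, 'c'), (1, 'c'), (2, 'b')]


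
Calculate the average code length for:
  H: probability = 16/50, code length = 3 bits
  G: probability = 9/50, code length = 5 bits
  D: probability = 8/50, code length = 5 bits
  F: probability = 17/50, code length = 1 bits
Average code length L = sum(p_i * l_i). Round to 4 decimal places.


Weighted contributions p_i * l_i:
  H: (16/50) * 3 = 48/50
  G: (9/50) * 5 = 45/50
  D: (8/50) * 5 = 40/50
  F: (17/50) * 1 = 17/50
Sum = (48 + 45 + 40 + 17)/50 = 150/50

L = 150/50 = 3.0000 bits/symbol


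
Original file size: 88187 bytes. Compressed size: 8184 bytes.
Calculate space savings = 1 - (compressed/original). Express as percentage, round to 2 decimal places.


ratio = compressed/original = 8184/88187 = 0.092803
savings = 1 - ratio = 1 - 0.092803 = 0.907197
as a percentage: 0.907197 * 100 = 90.72%

Space savings = 1 - 8184/88187 = 90.72%


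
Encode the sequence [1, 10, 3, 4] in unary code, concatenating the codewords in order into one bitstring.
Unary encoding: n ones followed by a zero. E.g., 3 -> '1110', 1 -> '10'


Encode each number as n ones followed by a terminating 0:
  1 -> 10 (2 bits)
  10 -> 11111111110 (11 bits)
  3 -> 1110 (4 bits)
  4 -> 11110 (5 bits)
Total length = 2 + 11 + 4 + 5 = 22 bits.

Unary([1, 10, 3, 4]) = 1011111111110111011110 (22 bits)


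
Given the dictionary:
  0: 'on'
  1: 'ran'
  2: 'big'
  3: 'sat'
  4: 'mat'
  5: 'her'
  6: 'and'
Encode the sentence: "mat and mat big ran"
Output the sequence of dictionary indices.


Look up each word in the dictionary:
  'mat' -> 4
  'and' -> 6
  'mat' -> 4
  'big' -> 2
  'ran' -> 1

Encoded: [4, 6, 4, 2, 1]


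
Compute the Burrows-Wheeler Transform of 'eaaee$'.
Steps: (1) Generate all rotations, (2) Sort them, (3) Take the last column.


Rotations (sorted):
  0: $eaaee -> last char: e
  1: aaee$e -> last char: e
  2: aee$ea -> last char: a
  3: e$eaae -> last char: e
  4: eaaee$ -> last char: $
  5: ee$eaa -> last char: a


BWT = eeae$a


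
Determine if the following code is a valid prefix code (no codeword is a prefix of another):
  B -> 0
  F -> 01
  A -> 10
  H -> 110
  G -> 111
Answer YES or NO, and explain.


Checking each pair (does one codeword prefix another?):
  B='0' vs F='01': prefix -- VIOLATION

NO -- this is NOT a valid prefix code. B (0) is a prefix of F (01).


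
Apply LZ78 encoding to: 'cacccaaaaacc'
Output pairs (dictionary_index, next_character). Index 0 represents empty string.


LZ78 encoding steps:
Dictionary: {0: ''}
Step 1: w='' (idx 0), next='c' -> output (0, 'c'), add 'c' as idx 1
Step 2: w='' (idx 0), next='a' -> output (0, 'a'), add 'a' as idx 2
Step 3: w='c' (idx 1), next='c' -> output (1, 'c'), add 'cc' as idx 3
Step 4: w='c' (idx 1), next='a' -> output (1, 'a'), add 'ca' as idx 4
Step 5: w='a' (idx 2), next='a' -> output (2, 'a'), add 'aa' as idx 5
Step 6: w='aa' (idx 5), next='c' -> output (5, 'c'), add 'aac' as idx 6
Step 7: w='c' (idx 1), end of input -> output (1, '')


Encoded: [(0, 'c'), (0, 'a'), (1, 'c'), (1, 'a'), (2, 'a'), (5, 'c'), (1, '')]


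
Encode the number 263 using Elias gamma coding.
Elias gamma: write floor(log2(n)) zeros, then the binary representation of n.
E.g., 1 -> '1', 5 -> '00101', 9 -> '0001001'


num_bits = floor(log2(263)) + 1 = 9
leading_zeros = num_bits - 1 = 8
binary(263) = 100000111

Elias gamma(263) = '00000000' + '100000111' = 00000000100000111 (17 bits)


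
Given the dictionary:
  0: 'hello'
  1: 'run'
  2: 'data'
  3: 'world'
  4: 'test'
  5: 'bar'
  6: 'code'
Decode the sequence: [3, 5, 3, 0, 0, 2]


Look up each index in the dictionary:
  3 -> 'world'
  5 -> 'bar'
  3 -> 'world'
  0 -> 'hello'
  0 -> 'hello'
  2 -> 'data'

Decoded: "world bar world hello hello data"


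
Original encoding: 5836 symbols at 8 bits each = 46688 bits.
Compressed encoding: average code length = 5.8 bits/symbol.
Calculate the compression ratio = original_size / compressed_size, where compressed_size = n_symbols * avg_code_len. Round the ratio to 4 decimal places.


original_size = n_symbols * orig_bits = 5836 * 8 = 46688 bits
compressed_size = n_symbols * avg_code_len = 5836 * 5.8 = 33848.8 bits
ratio = original_size / compressed_size = 46688 / 33848.8 = 1.3793

Compression ratio = 1.3793


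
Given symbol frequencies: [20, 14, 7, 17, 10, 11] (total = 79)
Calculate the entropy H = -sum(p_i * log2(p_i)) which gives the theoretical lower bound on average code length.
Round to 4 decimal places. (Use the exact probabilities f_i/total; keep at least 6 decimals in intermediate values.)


Per-symbol terms -p_i * log2(p_i) with p_i = f_i/79:
  p = 20/79 = 0.253165: log2(p) = -1.981853, -p*log2(p) = 0.501735
  p = 14/79 = 0.177215: log2(p) = -2.496426, -p*log2(p) = 0.442405
  p = 7/79 = 0.088608: log2(p) = -3.496426, -p*log2(p) = 0.309810
  p = 17/79 = 0.215190: log2(p) = -2.216318, -p*log2(p) = 0.476929
  p = 10/79 = 0.126582: log2(p) = -2.981853, -p*log2(p) = 0.377450
  p = 11/79 = 0.139241: log2(p) = -2.844349, -p*log2(p) = 0.396049
H = 0.501735 + 0.442405 + 0.309810 + 0.476929 + 0.377450 + 0.396049 = 2.504378

H = 2.5044 bits/symbol


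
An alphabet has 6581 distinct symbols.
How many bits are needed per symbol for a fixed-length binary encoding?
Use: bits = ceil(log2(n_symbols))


log2(6581) = 12.6841
Bracket: 2^12 = 4096 < 6581 <= 2^13 = 8192
So ceil(log2(6581)) = 13

bits = ceil(log2(6581)) = ceil(12.6841) = 13 bits


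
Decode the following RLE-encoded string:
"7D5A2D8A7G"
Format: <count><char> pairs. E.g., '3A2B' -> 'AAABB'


Expanding each <count><char> pair:
  7D -> 'DDDDDDD'
  5A -> 'AAAAA'
  2D -> 'DD'
  8A -> 'AAAAAAAA'
  7G -> 'GGGGGGG'

Decoded = DDDDDDDAAAAADDAAAAAAAAGGGGGGG


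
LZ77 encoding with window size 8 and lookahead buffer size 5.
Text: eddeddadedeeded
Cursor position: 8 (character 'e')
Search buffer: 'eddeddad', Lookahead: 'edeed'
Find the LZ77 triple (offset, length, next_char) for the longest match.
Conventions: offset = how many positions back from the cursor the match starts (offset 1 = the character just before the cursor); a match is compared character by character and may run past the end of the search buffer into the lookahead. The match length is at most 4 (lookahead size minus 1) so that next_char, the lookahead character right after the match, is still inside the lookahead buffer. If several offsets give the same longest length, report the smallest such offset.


Try each offset into the search buffer:
  offset=1 (pos 7, char 'd'): match length 0
  offset=2 (pos 6, char 'a'): match length 0
  offset=3 (pos 5, char 'd'): match length 0
  offset=4 (pos 4, char 'd'): match length 0
  offset=5 (pos 3, char 'e'): match length 2
  offset=6 (pos 2, char 'd'): match length 0
  offset=7 (pos 1, char 'd'): match length 0
  offset=8 (pos 0, char 'e'): match length 2
Longest match has length 2, found at offsets 5, 8; take the smallest, offset 5.
next_char = character at position 8 + 2 = 10 -> 'e'

Best match: offset=5, length=2 (matching 'ed' starting at position 3)
LZ77 triple: (5, 2, 'e')


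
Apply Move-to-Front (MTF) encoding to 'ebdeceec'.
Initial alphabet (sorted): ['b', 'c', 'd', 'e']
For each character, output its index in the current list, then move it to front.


MTF encoding:
'e': index 3 in ['b', 'c', 'd', 'e'] -> ['e', 'b', 'c', 'd']
'b': index 1 in ['e', 'b', 'c', 'd'] -> ['b', 'e', 'c', 'd']
'd': index 3 in ['b', 'e', 'c', 'd'] -> ['d', 'b', 'e', 'c']
'e': index 2 in ['d', 'b', 'e', 'c'] -> ['e', 'd', 'b', 'c']
'c': index 3 in ['e', 'd', 'b', 'c'] -> ['c', 'e', 'd', 'b']
'e': index 1 in ['c', 'e', 'd', 'b'] -> ['e', 'c', 'd', 'b']
'e': index 0 in ['e', 'c', 'd', 'b'] -> ['e', 'c', 'd', 'b']
'c': index 1 in ['e', 'c', 'd', 'b'] -> ['c', 'e', 'd', 'b']


Output: [3, 1, 3, 2, 3, 1, 0, 1]


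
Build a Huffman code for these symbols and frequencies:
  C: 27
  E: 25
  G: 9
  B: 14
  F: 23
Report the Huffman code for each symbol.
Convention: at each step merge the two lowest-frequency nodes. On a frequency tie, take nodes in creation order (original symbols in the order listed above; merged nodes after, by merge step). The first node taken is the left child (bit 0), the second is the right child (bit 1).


Huffman tree construction:
Step 1: Merge G(9) + B(14) = 23
Step 2: Merge F(23) + (G+B)(23) = 46
Step 3: Merge E(25) + C(27) = 52
Step 4: Merge (F+(G+B))(46) + (E+C)(52) = 98
Read each symbol's code off the tree from the root (left child = 0, right child = 1).

Codes:
  C: 11 (length 2)
  E: 10 (length 2)
  G: 010 (length 3)
  B: 011 (length 3)
  F: 00 (length 2)
Average code length: 219/98 = 2.2347 bits/symbol


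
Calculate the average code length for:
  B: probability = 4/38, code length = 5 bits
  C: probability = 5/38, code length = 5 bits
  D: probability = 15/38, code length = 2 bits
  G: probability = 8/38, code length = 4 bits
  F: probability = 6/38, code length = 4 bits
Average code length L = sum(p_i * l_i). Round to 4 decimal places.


Weighted contributions p_i * l_i:
  B: (4/38) * 5 = 20/38
  C: (5/38) * 5 = 25/38
  D: (15/38) * 2 = 30/38
  G: (8/38) * 4 = 32/38
  F: (6/38) * 4 = 24/38
Sum = (20 + 25 + 30 + 32 + 24)/38 = 131/38

L = 131/38 = 3.4474 bits/symbol


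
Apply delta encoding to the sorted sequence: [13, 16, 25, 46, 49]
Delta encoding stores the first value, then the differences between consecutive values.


First value: 13
Deltas:
  16 - 13 = 3
  25 - 16 = 9
  46 - 25 = 21
  49 - 46 = 3


Delta encoded: [13, 3, 9, 21, 3]


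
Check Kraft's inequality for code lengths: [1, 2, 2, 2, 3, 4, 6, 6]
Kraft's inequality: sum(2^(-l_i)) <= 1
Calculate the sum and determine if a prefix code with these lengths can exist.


Sum = 2^(-1) + 2^(-2) + 2^(-2) + 2^(-2) + 2^(-3) + 2^(-4) + 2^(-6) + 2^(-6)
    = 0.5 + 0.25 + 0.25 + 0.25 + 0.125 + 0.0625 + 0.015625 + 0.015625
    = 94/64 = 1.46875
Since 1.46875 > 1, Kraft's inequality is NOT satisfied.
A prefix code with these lengths CANNOT exist.

Kraft sum = 1.46875. Not satisfied.


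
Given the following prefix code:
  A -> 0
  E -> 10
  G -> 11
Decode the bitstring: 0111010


Decoding step by step:
Bits 0 -> A
Bits 11 -> G
Bits 10 -> E
Bits 10 -> E


Decoded message: AGEE


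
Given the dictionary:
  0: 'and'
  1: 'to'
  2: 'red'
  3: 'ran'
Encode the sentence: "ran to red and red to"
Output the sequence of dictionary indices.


Look up each word in the dictionary:
  'ran' -> 3
  'to' -> 1
  'red' -> 2
  'and' -> 0
  'red' -> 2
  'to' -> 1

Encoded: [3, 1, 2, 0, 2, 1]


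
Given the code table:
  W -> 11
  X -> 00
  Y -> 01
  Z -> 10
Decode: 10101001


Decoding:
10 -> Z
10 -> Z
10 -> Z
01 -> Y


Result: ZZZY


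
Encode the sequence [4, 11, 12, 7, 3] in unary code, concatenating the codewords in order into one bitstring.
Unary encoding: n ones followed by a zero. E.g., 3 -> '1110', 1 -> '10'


Encode each number as n ones followed by a terminating 0:
  4 -> 11110 (5 bits)
  11 -> 111111111110 (12 bits)
  12 -> 1111111111110 (13 bits)
  7 -> 11111110 (8 bits)
  3 -> 1110 (4 bits)
Total length = 5 + 12 + 13 + 8 + 4 = 42 bits.

Unary([4, 11, 12, 7, 3]) = 111101111111111101111111111110111111101110 (42 bits)


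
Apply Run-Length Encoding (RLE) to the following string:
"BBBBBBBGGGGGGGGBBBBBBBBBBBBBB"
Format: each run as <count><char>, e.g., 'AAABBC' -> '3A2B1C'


Scanning runs left to right:
  i=0: run of 'B' x 7 -> '7B'
  i=7: run of 'G' x 8 -> '8G'
  i=15: run of 'B' x 14 -> '14B'

RLE = 7B8G14B


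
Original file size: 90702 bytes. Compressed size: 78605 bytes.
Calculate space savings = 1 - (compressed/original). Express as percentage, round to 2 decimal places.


ratio = compressed/original = 78605/90702 = 0.866629
savings = 1 - ratio = 1 - 0.866629 = 0.133371
as a percentage: 0.133371 * 100 = 13.34%

Space savings = 1 - 78605/90702 = 13.34%


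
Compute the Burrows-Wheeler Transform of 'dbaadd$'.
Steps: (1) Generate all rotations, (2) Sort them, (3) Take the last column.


Rotations (sorted):
  0: $dbaadd -> last char: d
  1: aadd$db -> last char: b
  2: add$dba -> last char: a
  3: baadd$d -> last char: d
  4: d$dbaad -> last char: d
  5: dbaadd$ -> last char: $
  6: dd$dbaa -> last char: a


BWT = dbadd$a


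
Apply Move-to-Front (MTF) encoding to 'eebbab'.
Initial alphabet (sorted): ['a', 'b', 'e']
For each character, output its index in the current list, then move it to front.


MTF encoding:
'e': index 2 in ['a', 'b', 'e'] -> ['e', 'a', 'b']
'e': index 0 in ['e', 'a', 'b'] -> ['e', 'a', 'b']
'b': index 2 in ['e', 'a', 'b'] -> ['b', 'e', 'a']
'b': index 0 in ['b', 'e', 'a'] -> ['b', 'e', 'a']
'a': index 2 in ['b', 'e', 'a'] -> ['a', 'b', 'e']
'b': index 1 in ['a', 'b', 'e'] -> ['b', 'a', 'e']


Output: [2, 0, 2, 0, 2, 1]


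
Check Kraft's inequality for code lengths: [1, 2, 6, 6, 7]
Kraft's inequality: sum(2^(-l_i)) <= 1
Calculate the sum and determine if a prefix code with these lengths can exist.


Sum = 2^(-1) + 2^(-2) + 2^(-6) + 2^(-6) + 2^(-7)
    = 0.5 + 0.25 + 0.015625 + 0.015625 + 0.0078125
    = 101/128 = 0.7890625
Since 0.7890625 <= 1, Kraft's inequality IS satisfied.
A prefix code with these lengths CAN exist.

Kraft sum = 0.7890625. Satisfied.


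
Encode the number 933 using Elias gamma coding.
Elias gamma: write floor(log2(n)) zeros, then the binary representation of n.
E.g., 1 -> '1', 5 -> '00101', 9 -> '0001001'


num_bits = floor(log2(933)) + 1 = 10
leading_zeros = num_bits - 1 = 9
binary(933) = 1110100101

Elias gamma(933) = '000000000' + '1110100101' = 0000000001110100101 (19 bits)


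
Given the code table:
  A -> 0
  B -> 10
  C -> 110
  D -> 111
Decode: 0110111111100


Decoding:
0 -> A
110 -> C
111 -> D
111 -> D
10 -> B
0 -> A


Result: ACDDBA


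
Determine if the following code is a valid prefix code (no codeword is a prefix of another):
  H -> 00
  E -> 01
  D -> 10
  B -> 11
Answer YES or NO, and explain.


Checking each pair (does one codeword prefix another?):
  H='00' vs E='01': no prefix
  H='00' vs D='10': no prefix
  H='00' vs B='11': no prefix
  E='01' vs H='00': no prefix
  E='01' vs D='10': no prefix
  E='01' vs B='11': no prefix
  D='10' vs H='00': no prefix
  D='10' vs E='01': no prefix
  D='10' vs B='11': no prefix
  B='11' vs H='00': no prefix
  B='11' vs E='01': no prefix
  B='11' vs D='10': no prefix
No violation found over all pairs.

YES -- this is a valid prefix code. No codeword is a prefix of any other codeword.


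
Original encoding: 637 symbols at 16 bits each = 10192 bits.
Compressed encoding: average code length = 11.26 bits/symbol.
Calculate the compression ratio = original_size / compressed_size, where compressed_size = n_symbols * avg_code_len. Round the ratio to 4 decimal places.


original_size = n_symbols * orig_bits = 637 * 16 = 10192 bits
compressed_size = n_symbols * avg_code_len = 637 * 11.26 = 7172.62 bits
ratio = original_size / compressed_size = 10192 / 7172.62 = 1.421

Compression ratio = 1.421


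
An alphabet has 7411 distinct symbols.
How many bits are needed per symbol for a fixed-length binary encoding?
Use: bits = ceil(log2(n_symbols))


log2(7411) = 12.8555
Bracket: 2^12 = 4096 < 7411 <= 2^13 = 8192
So ceil(log2(7411)) = 13

bits = ceil(log2(7411)) = ceil(12.8555) = 13 bits


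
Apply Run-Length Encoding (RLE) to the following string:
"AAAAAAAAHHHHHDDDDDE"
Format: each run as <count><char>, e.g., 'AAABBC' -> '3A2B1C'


Scanning runs left to right:
  i=0: run of 'A' x 8 -> '8A'
  i=8: run of 'H' x 5 -> '5H'
  i=13: run of 'D' x 5 -> '5D'
  i=18: run of 'E' x 1 -> '1E'

RLE = 8A5H5D1E


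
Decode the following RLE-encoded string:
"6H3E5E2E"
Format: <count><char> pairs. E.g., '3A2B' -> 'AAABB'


Expanding each <count><char> pair:
  6H -> 'HHHHHH'
  3E -> 'EEE'
  5E -> 'EEEEE'
  2E -> 'EE'

Decoded = HHHHHHEEEEEEEEEE


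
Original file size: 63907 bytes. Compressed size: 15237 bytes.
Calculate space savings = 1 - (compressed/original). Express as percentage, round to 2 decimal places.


ratio = compressed/original = 15237/63907 = 0.238425
savings = 1 - ratio = 1 - 0.238425 = 0.761575
as a percentage: 0.761575 * 100 = 76.16%

Space savings = 1 - 15237/63907 = 76.16%


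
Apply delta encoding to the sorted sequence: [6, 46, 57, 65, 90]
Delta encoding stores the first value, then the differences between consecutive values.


First value: 6
Deltas:
  46 - 6 = 40
  57 - 46 = 11
  65 - 57 = 8
  90 - 65 = 25


Delta encoded: [6, 40, 11, 8, 25]


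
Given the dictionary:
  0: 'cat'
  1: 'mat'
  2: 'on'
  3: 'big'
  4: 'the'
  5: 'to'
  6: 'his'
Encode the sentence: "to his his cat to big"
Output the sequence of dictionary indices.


Look up each word in the dictionary:
  'to' -> 5
  'his' -> 6
  'his' -> 6
  'cat' -> 0
  'to' -> 5
  'big' -> 3

Encoded: [5, 6, 6, 0, 5, 3]


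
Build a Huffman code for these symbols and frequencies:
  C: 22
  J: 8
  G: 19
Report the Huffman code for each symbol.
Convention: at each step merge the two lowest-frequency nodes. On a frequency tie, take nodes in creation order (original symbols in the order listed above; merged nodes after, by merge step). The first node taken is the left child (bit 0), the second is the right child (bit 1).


Huffman tree construction:
Step 1: Merge J(8) + G(19) = 27
Step 2: Merge C(22) + (J+G)(27) = 49
Read each symbol's code off the tree from the root (left child = 0, right child = 1).

Codes:
  C: 0 (length 1)
  J: 10 (length 2)
  G: 11 (length 2)
Average code length: 76/49 = 1.5510 bits/symbol


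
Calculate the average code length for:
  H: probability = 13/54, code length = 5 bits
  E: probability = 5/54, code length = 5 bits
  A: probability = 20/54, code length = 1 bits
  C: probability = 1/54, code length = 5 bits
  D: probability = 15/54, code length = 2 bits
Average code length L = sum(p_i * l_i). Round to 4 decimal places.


Weighted contributions p_i * l_i:
  H: (13/54) * 5 = 65/54
  E: (5/54) * 5 = 25/54
  A: (20/54) * 1 = 20/54
  C: (1/54) * 5 = 5/54
  D: (15/54) * 2 = 30/54
Sum = (65 + 25 + 20 + 5 + 30)/54 = 145/54

L = 145/54 = 2.6852 bits/symbol


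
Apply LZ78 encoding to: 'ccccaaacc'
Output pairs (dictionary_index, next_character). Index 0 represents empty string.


LZ78 encoding steps:
Dictionary: {0: ''}
Step 1: w='' (idx 0), next='c' -> output (0, 'c'), add 'c' as idx 1
Step 2: w='c' (idx 1), next='c' -> output (1, 'c'), add 'cc' as idx 2
Step 3: w='c' (idx 1), next='a' -> output (1, 'a'), add 'ca' as idx 3
Step 4: w='' (idx 0), next='a' -> output (0, 'a'), add 'a' as idx 4
Step 5: w='a' (idx 4), next='c' -> output (4, 'c'), add 'ac' as idx 5
Step 6: w='c' (idx 1), end of input -> output (1, '')


Encoded: [(0, 'c'), (1, 'c'), (1, 'a'), (0, 'a'), (4, 'c'), (1, '')]


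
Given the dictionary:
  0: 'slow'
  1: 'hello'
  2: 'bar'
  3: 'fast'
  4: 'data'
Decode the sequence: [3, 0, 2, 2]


Look up each index in the dictionary:
  3 -> 'fast'
  0 -> 'slow'
  2 -> 'bar'
  2 -> 'bar'

Decoded: "fast slow bar bar"


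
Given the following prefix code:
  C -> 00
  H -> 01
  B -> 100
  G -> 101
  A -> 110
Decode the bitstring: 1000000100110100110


Decoding step by step:
Bits 100 -> B
Bits 00 -> C
Bits 00 -> C
Bits 100 -> B
Bits 110 -> A
Bits 100 -> B
Bits 110 -> A


Decoded message: BCCBABA


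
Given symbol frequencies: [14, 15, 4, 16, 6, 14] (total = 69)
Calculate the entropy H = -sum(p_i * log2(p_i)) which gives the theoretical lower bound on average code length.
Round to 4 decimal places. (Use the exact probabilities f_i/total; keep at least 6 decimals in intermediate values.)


Per-symbol terms -p_i * log2(p_i) with p_i = f_i/69:
  p = 14/69 = 0.202899: log2(p) = -2.301170, -p*log2(p) = 0.466904
  p = 15/69 = 0.217391: log2(p) = -2.201634, -p*log2(p) = 0.478616
  p = 4/69 = 0.057971: log2(p) = -4.108524, -p*log2(p) = 0.238175
  p = 16/69 = 0.231884: log2(p) = -2.108524, -p*log2(p) = 0.488933
  p = 6/69 = 0.086957: log2(p) = -3.523562, -p*log2(p) = 0.306397
  p = 14/69 = 0.202899: log2(p) = -2.301170, -p*log2(p) = 0.466904
H = 0.466904 + 0.478616 + 0.238175 + 0.488933 + 0.306397 + 0.466904 = 2.445929

H = 2.4459 bits/symbol


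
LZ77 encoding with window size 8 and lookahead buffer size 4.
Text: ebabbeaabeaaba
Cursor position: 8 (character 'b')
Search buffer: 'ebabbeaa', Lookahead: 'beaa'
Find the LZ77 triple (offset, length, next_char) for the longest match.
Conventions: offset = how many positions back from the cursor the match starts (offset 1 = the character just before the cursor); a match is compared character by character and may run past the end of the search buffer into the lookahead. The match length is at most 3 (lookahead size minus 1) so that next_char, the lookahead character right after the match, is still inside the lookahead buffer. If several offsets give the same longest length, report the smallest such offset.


Try each offset into the search buffer:
  offset=1 (pos 7, char 'a'): match length 0
  offset=2 (pos 6, char 'a'): match length 0
  offset=3 (pos 5, char 'e'): match length 0
  offset=4 (pos 4, char 'b'): match length 3
  offset=5 (pos 3, char 'b'): match length 1
  offset=6 (pos 2, char 'a'): match length 0
  offset=7 (pos 1, char 'b'): match length 1
  offset=8 (pos 0, char 'e'): match length 0
Longest match has length 3 at offset 4.
next_char = character at position 8 + 3 = 11 -> 'a'

Best match: offset=4, length=3 (matching 'bea' starting at position 4)
LZ77 triple: (4, 3, 'a')


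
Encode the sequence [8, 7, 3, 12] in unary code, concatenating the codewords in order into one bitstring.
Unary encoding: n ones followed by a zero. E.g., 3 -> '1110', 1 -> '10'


Encode each number as n ones followed by a terminating 0:
  8 -> 111111110 (9 bits)
  7 -> 11111110 (8 bits)
  3 -> 1110 (4 bits)
  12 -> 1111111111110 (13 bits)
Total length = 9 + 8 + 4 + 13 = 34 bits.

Unary([8, 7, 3, 12]) = 1111111101111111011101111111111110 (34 bits)


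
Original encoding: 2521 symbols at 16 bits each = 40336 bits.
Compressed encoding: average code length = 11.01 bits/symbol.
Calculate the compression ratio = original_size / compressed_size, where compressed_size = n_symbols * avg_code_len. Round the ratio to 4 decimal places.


original_size = n_symbols * orig_bits = 2521 * 16 = 40336 bits
compressed_size = n_symbols * avg_code_len = 2521 * 11.01 = 27756.21 bits
ratio = original_size / compressed_size = 40336 / 27756.21 = 1.4532

Compression ratio = 1.4532


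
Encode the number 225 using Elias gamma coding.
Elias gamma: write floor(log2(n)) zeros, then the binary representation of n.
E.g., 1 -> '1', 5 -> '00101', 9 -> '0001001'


num_bits = floor(log2(225)) + 1 = 8
leading_zeros = num_bits - 1 = 7
binary(225) = 11100001

Elias gamma(225) = '0000000' + '11100001' = 000000011100001 (15 bits)


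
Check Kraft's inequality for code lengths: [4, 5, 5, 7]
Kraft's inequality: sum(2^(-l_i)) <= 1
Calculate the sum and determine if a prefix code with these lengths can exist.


Sum = 2^(-4) + 2^(-5) + 2^(-5) + 2^(-7)
    = 0.0625 + 0.03125 + 0.03125 + 0.0078125
    = 17/128 = 0.1328125
Since 0.1328125 <= 1, Kraft's inequality IS satisfied.
A prefix code with these lengths CAN exist.

Kraft sum = 0.1328125. Satisfied.


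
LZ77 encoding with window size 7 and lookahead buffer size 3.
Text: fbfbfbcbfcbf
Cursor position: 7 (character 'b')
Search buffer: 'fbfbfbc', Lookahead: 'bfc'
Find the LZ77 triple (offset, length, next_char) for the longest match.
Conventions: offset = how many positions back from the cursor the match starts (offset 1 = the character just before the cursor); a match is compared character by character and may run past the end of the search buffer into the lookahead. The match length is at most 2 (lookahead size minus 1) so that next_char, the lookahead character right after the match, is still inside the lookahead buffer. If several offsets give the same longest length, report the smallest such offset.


Try each offset into the search buffer:
  offset=1 (pos 6, char 'c'): match length 0
  offset=2 (pos 5, char 'b'): match length 1
  offset=3 (pos 4, char 'f'): match length 0
  offset=4 (pos 3, char 'b'): match length 2
  offset=5 (pos 2, char 'f'): match length 0
  offset=6 (pos 1, char 'b'): match length 2
  offset=7 (pos 0, char 'f'): match length 0
Longest match has length 2, found at offsets 4, 6; take the smallest, offset 4.
next_char = character at position 7 + 2 = 9 -> 'c'

Best match: offset=4, length=2 (matching 'bf' starting at position 3)
LZ77 triple: (4, 2, 'c')


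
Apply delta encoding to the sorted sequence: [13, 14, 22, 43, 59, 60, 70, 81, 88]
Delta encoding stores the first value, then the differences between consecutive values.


First value: 13
Deltas:
  14 - 13 = 1
  22 - 14 = 8
  43 - 22 = 21
  59 - 43 = 16
  60 - 59 = 1
  70 - 60 = 10
  81 - 70 = 11
  88 - 81 = 7


Delta encoded: [13, 1, 8, 21, 16, 1, 10, 11, 7]


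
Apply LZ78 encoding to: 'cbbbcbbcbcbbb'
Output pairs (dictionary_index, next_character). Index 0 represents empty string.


LZ78 encoding steps:
Dictionary: {0: ''}
Step 1: w='' (idx 0), next='c' -> output (0, 'c'), add 'c' as idx 1
Step 2: w='' (idx 0), next='b' -> output (0, 'b'), add 'b' as idx 2
Step 3: w='b' (idx 2), next='b' -> output (2, 'b'), add 'bb' as idx 3
Step 4: w='c' (idx 1), next='b' -> output (1, 'b'), add 'cb' as idx 4
Step 5: w='b' (idx 2), next='c' -> output (2, 'c'), add 'bc' as idx 5
Step 6: w='bc' (idx 5), next='b' -> output (5, 'b'), add 'bcb' as idx 6
Step 7: w='bb' (idx 3), end of input -> output (3, '')


Encoded: [(0, 'c'), (0, 'b'), (2, 'b'), (1, 'b'), (2, 'c'), (5, 'b'), (3, '')]


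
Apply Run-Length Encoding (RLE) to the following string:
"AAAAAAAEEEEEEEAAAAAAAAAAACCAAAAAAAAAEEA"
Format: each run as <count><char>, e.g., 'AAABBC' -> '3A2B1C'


Scanning runs left to right:
  i=0: run of 'A' x 7 -> '7A'
  i=7: run of 'E' x 7 -> '7E'
  i=14: run of 'A' x 11 -> '11A'
  i=25: run of 'C' x 2 -> '2C'
  i=27: run of 'A' x 9 -> '9A'
  i=36: run of 'E' x 2 -> '2E'
  i=38: run of 'A' x 1 -> '1A'

RLE = 7A7E11A2C9A2E1A


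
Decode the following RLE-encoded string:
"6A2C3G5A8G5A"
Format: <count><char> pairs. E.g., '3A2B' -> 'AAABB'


Expanding each <count><char> pair:
  6A -> 'AAAAAA'
  2C -> 'CC'
  3G -> 'GGG'
  5A -> 'AAAAA'
  8G -> 'GGGGGGGG'
  5A -> 'AAAAA'

Decoded = AAAAAACCGGGAAAAAGGGGGGGGAAAAA


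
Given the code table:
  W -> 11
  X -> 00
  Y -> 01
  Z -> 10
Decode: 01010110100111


Decoding:
01 -> Y
01 -> Y
01 -> Y
10 -> Z
10 -> Z
01 -> Y
11 -> W


Result: YYYZZYW


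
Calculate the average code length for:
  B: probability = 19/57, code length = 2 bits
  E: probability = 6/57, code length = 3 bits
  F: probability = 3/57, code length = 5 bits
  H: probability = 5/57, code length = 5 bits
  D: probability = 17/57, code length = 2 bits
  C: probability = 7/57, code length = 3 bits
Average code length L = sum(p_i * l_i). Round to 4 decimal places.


Weighted contributions p_i * l_i:
  B: (19/57) * 2 = 38/57
  E: (6/57) * 3 = 18/57
  F: (3/57) * 5 = 15/57
  H: (5/57) * 5 = 25/57
  D: (17/57) * 2 = 34/57
  C: (7/57) * 3 = 21/57
Sum = (38 + 18 + 15 + 25 + 34 + 21)/57 = 151/57

L = 151/57 = 2.6491 bits/symbol


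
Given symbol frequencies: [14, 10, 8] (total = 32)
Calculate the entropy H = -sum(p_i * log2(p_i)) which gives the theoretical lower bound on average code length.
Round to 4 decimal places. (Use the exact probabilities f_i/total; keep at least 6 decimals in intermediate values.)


Per-symbol terms -p_i * log2(p_i) with p_i = f_i/32:
  p = 14/32 = 0.437500: log2(p) = -1.192645, -p*log2(p) = 0.521782
  p = 10/32 = 0.312500: log2(p) = -1.678072, -p*log2(p) = 0.524397
  p = 8/32 = 0.250000: log2(p) = -2.000000, -p*log2(p) = 0.500000
H = 0.521782 + 0.524397 + 0.500000 = 1.546179

H = 1.5462 bits/symbol


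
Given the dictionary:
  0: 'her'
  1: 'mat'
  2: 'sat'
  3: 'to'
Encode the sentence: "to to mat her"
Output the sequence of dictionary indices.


Look up each word in the dictionary:
  'to' -> 3
  'to' -> 3
  'mat' -> 1
  'her' -> 0

Encoded: [3, 3, 1, 0]


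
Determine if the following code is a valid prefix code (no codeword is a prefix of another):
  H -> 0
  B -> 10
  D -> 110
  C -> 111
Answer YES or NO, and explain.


Checking each pair (does one codeword prefix another?):
  H='0' vs B='10': no prefix
  H='0' vs D='110': no prefix
  H='0' vs C='111': no prefix
  B='10' vs H='0': no prefix
  B='10' vs D='110': no prefix
  B='10' vs C='111': no prefix
  D='110' vs H='0': no prefix
  D='110' vs B='10': no prefix
  D='110' vs C='111': no prefix
  C='111' vs H='0': no prefix
  C='111' vs B='10': no prefix
  C='111' vs D='110': no prefix
No violation found over all pairs.

YES -- this is a valid prefix code. No codeword is a prefix of any other codeword.


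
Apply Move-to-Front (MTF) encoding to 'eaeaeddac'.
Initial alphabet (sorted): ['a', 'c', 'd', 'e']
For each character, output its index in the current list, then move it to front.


MTF encoding:
'e': index 3 in ['a', 'c', 'd', 'e'] -> ['e', 'a', 'c', 'd']
'a': index 1 in ['e', 'a', 'c', 'd'] -> ['a', 'e', 'c', 'd']
'e': index 1 in ['a', 'e', 'c', 'd'] -> ['e', 'a', 'c', 'd']
'a': index 1 in ['e', 'a', 'c', 'd'] -> ['a', 'e', 'c', 'd']
'e': index 1 in ['a', 'e', 'c', 'd'] -> ['e', 'a', 'c', 'd']
'd': index 3 in ['e', 'a', 'c', 'd'] -> ['d', 'e', 'a', 'c']
'd': index 0 in ['d', 'e', 'a', 'c'] -> ['d', 'e', 'a', 'c']
'a': index 2 in ['d', 'e', 'a', 'c'] -> ['a', 'd', 'e', 'c']
'c': index 3 in ['a', 'd', 'e', 'c'] -> ['c', 'a', 'd', 'e']


Output: [3, 1, 1, 1, 1, 3, 0, 2, 3]


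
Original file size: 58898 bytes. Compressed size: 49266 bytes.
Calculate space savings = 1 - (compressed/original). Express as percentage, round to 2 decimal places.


ratio = compressed/original = 49266/58898 = 0.836463
savings = 1 - ratio = 1 - 0.836463 = 0.163537
as a percentage: 0.163537 * 100 = 16.35%

Space savings = 1 - 49266/58898 = 16.35%


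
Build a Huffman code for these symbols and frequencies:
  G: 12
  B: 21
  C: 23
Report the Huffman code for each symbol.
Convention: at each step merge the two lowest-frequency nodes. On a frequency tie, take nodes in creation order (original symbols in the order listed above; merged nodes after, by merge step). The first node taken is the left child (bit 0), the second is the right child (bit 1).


Huffman tree construction:
Step 1: Merge G(12) + B(21) = 33
Step 2: Merge C(23) + (G+B)(33) = 56
Read each symbol's code off the tree from the root (left child = 0, right child = 1).

Codes:
  G: 10 (length 2)
  B: 11 (length 2)
  C: 0 (length 1)
Average code length: 89/56 = 1.5893 bits/symbol


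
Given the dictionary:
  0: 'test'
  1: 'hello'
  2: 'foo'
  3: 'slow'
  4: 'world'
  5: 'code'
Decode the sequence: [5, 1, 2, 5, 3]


Look up each index in the dictionary:
  5 -> 'code'
  1 -> 'hello'
  2 -> 'foo'
  5 -> 'code'
  3 -> 'slow'

Decoded: "code hello foo code slow"


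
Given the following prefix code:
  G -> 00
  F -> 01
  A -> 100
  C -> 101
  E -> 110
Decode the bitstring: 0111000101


Decoding step by step:
Bits 01 -> F
Bits 110 -> E
Bits 00 -> G
Bits 101 -> C


Decoded message: FEGC


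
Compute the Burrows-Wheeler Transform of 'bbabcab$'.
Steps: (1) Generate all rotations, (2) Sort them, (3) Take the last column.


Rotations (sorted):
  0: $bbabcab -> last char: b
  1: ab$bbabc -> last char: c
  2: abcab$bb -> last char: b
  3: b$bbabca -> last char: a
  4: babcab$b -> last char: b
  5: bbabcab$ -> last char: $
  6: bcab$bba -> last char: a
  7: cab$bbab -> last char: b


BWT = bcbab$ab


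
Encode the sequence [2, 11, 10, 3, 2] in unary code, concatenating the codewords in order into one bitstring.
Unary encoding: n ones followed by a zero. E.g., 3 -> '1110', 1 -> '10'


Encode each number as n ones followed by a terminating 0:
  2 -> 110 (3 bits)
  11 -> 111111111110 (12 bits)
  10 -> 11111111110 (11 bits)
  3 -> 1110 (4 bits)
  2 -> 110 (3 bits)
Total length = 3 + 12 + 11 + 4 + 3 = 33 bits.

Unary([2, 11, 10, 3, 2]) = 110111111111110111111111101110110 (33 bits)


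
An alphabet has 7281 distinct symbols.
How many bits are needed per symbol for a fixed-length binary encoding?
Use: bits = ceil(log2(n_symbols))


log2(7281) = 12.8299
Bracket: 2^12 = 4096 < 7281 <= 2^13 = 8192
So ceil(log2(7281)) = 13

bits = ceil(log2(7281)) = ceil(12.8299) = 13 bits
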